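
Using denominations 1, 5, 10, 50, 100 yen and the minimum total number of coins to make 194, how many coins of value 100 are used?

1

Use the largest denomination that fits, subtract, and repeat.
194 = 1×100 + 1×50 + 4×10 + 4×1
Count of 100: 1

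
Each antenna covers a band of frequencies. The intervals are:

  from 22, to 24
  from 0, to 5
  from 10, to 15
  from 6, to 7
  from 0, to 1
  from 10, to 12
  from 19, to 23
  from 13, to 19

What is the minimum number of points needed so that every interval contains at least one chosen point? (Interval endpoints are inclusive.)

Process intervals by earliest right end; each time one isn't hit yet, stab at its right endpoint.
By right end: [0,1]  [0,5]  [6,7]  [10,12]  [10,15]  [13,19]  [19,23]  [22,24]
[0,1] uncovered → point at 1; [6,7] uncovered → point at 7; [10,12] uncovered → point at 12; [13,19] uncovered → point at 19; [22,24] uncovered → point at 24.
Points: 1, 7, 12, 19, 24 (5 total).

5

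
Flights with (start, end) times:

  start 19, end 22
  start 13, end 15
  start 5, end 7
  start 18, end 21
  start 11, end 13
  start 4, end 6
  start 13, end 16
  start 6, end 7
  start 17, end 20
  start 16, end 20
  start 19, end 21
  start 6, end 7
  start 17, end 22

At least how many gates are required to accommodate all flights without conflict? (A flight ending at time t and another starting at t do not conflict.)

starts: [4, 5, 6, 6, 11, 13, 13, 16, 17, 17, 18, 19, 19]
ends:   [6, 7, 7, 7, 13, 15, 16, 20, 20, 21, 21, 22, 22]
s4→1 s5→2 e6→1 s6→2 s6→3 e7→2 e7→1 e7→0 s11→1 e13→0 s13→1 s13→2 e15→1 e16→0 s16→1 s17→2 s17→3 s18→4 s19→5 s19→6  — peak 6.

6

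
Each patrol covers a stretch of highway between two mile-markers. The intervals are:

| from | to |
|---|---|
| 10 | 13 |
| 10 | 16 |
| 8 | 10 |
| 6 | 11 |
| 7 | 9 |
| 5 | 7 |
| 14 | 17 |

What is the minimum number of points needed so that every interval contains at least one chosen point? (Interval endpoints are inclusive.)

Process intervals by earliest right end; each time one isn't hit yet, stab at its right endpoint.
By right end: [5,7]  [7,9]  [8,10]  [6,11]  [10,13]  [10,16]  [14,17]
[5,7] uncovered → point at 7; [8,10] uncovered → point at 10; [14,17] uncovered → point at 17.
Points: 7, 10, 17 (3 total).

3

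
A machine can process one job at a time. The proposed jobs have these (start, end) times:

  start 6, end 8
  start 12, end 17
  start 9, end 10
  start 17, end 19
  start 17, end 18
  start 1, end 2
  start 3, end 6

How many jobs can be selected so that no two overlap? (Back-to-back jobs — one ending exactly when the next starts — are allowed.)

By end time: (1,2), (3,6), (6,8), (9,10), (12,17), (17,18), (17,19).
Pick (1,2); next start ≥ 2 → (3,6); next start ≥ 6 → (6,8); next start ≥ 8 → (9,10); next start ≥ 10 → (12,17); next start ≥ 17 → (17,18).
Selected 6 jobs.

6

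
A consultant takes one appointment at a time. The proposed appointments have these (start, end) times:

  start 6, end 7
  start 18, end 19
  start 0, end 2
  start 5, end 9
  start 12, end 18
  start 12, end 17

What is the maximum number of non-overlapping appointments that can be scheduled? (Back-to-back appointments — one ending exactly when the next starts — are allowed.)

4

Order by finish time; keep every interval that doesn't clash with the previous kept one.
By end time: (0,2), (6,7), (5,9), (12,17), (12,18), (18,19).
Pick (0,2); next start ≥ 2 → (6,7); next start ≥ 7 → (12,17); next start ≥ 17 → (18,19).
Selected 4 appointments.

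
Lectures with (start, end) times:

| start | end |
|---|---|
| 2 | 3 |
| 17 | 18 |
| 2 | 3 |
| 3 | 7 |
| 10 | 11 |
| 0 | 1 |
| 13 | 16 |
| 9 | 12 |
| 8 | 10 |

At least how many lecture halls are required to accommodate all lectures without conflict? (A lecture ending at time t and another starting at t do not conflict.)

2

Count concurrent intervals with a sweep; the peak is the room count.
starts: [0, 2, 2, 3, 8, 9, 10, 13, 17]
ends:   [1, 3, 3, 7, 10, 11, 12, 16, 18]
s0→1 e1→0 s2→1 s2→2  — peak 2.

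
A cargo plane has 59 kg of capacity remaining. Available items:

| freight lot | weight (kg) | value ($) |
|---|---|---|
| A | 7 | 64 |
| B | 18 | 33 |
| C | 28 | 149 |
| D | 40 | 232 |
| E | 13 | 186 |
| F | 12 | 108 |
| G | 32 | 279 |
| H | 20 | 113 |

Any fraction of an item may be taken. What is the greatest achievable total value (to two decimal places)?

Order: E (186/13=14.31) > A (64/7=9.14) > F (108/12=9.00) > G (279/32=8.72) > D (232/40=5.80) > H (113/20=5.65) > C (149/28=5.32) > B (33/18=1.83)
Fill: take E (13 @ 186) → take A (7 @ 64) → take F (12 @ 108) → take 27/32 of G → 235.41; 59/59 used.
Total value = 593.41

593.41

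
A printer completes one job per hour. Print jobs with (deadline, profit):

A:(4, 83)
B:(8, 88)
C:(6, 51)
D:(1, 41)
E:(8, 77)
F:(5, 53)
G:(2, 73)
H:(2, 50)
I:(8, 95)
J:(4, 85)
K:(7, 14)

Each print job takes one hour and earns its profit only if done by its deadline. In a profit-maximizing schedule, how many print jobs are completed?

8

By profit: I(d8,95), B(d8,88), J(d4,85), A(d4,83), E(d8,77), G(d2,73), F(d5,53), C(d6,51), H(d2,50), D(d1,41), K(d7,14)
I→slot 8; B→slot 7; J→slot 4; A→slot 3; E→slot 6; G→slot 2; F→slot 5; C→slot 1; H skipped; D skipped; K skipped.
8 of 11 scheduled.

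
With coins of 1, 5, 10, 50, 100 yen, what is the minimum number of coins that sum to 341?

8

Greedy: take as many of the largest coin as possible, then repeat with the remainder.
341 − 3×100→41 − 4×10→1 − 1×1→0
Total coins = 3 + 4 + 1 = 8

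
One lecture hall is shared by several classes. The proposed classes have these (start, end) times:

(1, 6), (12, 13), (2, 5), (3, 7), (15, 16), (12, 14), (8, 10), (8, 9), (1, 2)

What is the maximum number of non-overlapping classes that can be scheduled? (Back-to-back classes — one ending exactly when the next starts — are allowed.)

Greedy by earliest finish: after sorting by end time, pick each interval compatible with the last pick.
By end time: (1,2), (2,5), (1,6), (3,7), (8,9), (8,10), (12,13), (12,14), (15,16).
Pick (1,2); next start ≥ 2 → (2,5); next start ≥ 5 → (8,9); next start ≥ 9 → (12,13); next start ≥ 13 → (15,16).
Selected 5 classes.

5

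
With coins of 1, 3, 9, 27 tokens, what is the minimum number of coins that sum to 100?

6

Use the largest denomination that fits, subtract, and repeat.
100 − 3×27→19 − 2×9→1 − 1×1→0
Total coins = 3 + 2 + 1 = 6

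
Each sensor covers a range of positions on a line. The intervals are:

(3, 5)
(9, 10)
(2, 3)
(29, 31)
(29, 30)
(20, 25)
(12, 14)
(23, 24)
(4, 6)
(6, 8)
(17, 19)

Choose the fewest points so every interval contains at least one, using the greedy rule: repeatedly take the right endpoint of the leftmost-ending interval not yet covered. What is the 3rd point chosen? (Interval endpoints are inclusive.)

10

Sort by right endpoint; whenever an interval is uncovered, place a point at its right end.
Sorted: [2,3] [3,5] [4,6] [6,8] [9,10] [12,14] [17,19] [23,24] [20,25] [29,30] [29,31]
{[2,3],[3,5]} hit by 3; {[4,6],[6,8]} hit by 6; {[9,10]} hit by 10; {[12,14]} hit by 14; {[17,19]} hit by 19; {[23,24],[20,25]} hit by 24; {[29,30],[29,31]} hit by 30.
Points: 3, 6, 10, 14, 19, 24, 30 (7 total).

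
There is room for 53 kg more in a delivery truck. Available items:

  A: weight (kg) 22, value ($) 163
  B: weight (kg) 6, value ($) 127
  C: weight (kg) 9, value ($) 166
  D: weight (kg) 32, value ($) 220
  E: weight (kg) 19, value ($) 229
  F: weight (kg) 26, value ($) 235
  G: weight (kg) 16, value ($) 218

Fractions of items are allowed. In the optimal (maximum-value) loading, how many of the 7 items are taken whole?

Order: B (127/6=21.17) > C (166/9=18.44) > G (218/16=13.62) > E (229/19=12.05) > F (235/26=9.04) > A (163/22=7.41) > D (220/32=6.88)
Fill: take B (6 @ 127) → take C (9 @ 166) → take G (16 @ 218) → take E (19 @ 229) → take 3/26 of F → 27.12; 53/53 used.
4 item(s) taken whole; one partial (take 3/26 of F).

4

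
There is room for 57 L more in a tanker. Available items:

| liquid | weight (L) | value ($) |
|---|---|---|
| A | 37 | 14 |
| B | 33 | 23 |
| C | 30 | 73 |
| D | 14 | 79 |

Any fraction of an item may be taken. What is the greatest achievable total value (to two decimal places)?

Order: D (79/14=5.64) > C (73/30=2.43) > B (23/33=0.70) > A (14/37=0.38)
Fill: take D (14 @ 79) → take C (30 @ 73) → take 13/33 of B → 9.06; 57/57 used.
Total value = 161.06

161.06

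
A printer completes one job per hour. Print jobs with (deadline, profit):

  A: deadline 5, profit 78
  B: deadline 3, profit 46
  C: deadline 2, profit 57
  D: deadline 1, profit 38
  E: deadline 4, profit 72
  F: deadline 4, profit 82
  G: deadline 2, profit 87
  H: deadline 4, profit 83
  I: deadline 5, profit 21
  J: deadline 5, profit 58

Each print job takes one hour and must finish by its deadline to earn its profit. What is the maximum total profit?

Take jobs in profit order; each goes to the latest open slot no later than its deadline.
By profit: G(d2,87), H(d4,83), F(d4,82), A(d5,78), E(d4,72), J(d5,58), C(d2,57), B(d3,46), D(d1,38), I(d5,21)
G→slot 2; H→slot 4; F→slot 3; A→slot 5; E→slot 1; J skipped; C skipped; B skipped; D skipped; I skipped.
Profit = 72 + 87 + 82 + 83 + 78 = 402

402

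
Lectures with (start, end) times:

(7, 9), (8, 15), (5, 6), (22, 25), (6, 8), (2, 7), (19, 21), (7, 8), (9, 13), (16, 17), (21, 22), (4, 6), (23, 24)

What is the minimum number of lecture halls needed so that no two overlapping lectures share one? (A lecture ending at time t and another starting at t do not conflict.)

3

Count concurrent intervals with a sweep; the peak is the room count.
starts: [2, 4, 5, 6, 7, 7, 8, 9, 16, 19, 21, 22, 23]
ends:   [6, 6, 7, 8, 8, 9, 13, 15, 17, 21, 22, 24, 25]
s2→1 s4→2 s5→3  — peak 3.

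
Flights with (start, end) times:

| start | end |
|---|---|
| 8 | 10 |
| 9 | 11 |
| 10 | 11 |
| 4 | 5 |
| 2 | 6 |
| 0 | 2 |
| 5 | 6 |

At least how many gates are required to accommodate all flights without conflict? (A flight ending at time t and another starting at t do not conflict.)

Count concurrent intervals with a sweep; the peak is the room count.
Events (time:±→running): 0:+→1 2:-→0 2:+→1 4:+→2 … peak 2.

2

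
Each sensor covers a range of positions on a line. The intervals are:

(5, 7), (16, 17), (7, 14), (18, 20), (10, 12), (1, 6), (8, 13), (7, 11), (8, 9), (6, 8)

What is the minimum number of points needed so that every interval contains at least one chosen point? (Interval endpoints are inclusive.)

By right end: [1,6]  [5,7]  [6,8]  [8,9]  [7,11]  [10,12]  [8,13]  [7,14]  [16,17]  [18,20]
[1,6] uncovered → point at 6; [8,9] uncovered → point at 9; [10,12] uncovered → point at 12; [16,17] uncovered → point at 17; [18,20] uncovered → point at 20.
Points: 6, 9, 12, 17, 20 (5 total).

5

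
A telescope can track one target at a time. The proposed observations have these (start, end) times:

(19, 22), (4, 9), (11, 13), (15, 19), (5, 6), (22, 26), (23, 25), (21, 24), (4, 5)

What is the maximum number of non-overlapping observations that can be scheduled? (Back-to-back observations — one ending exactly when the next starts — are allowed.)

Sort by end time and greedily take each interval whose start is ≥ the last chosen end.
By end time: (4,5), (5,6), (4,9), (11,13), (15,19), (19,22), (21,24), (23,25), (22,26).
Pick (4,5); next start ≥ 5 → (5,6); next start ≥ 6 → (11,13); next start ≥ 13 → (15,19); next start ≥ 19 → (19,22); next start ≥ 22 → (23,25).
Selected 6 observations.

6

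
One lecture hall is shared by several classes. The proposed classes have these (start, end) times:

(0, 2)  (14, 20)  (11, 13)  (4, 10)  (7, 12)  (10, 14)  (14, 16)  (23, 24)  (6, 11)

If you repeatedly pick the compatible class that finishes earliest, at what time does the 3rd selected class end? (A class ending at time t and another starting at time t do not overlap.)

Sort by end time and greedily take each interval whose start is ≥ the last chosen end.
By end time: (0,2), (4,10), (6,11), (7,12), (11,13), (10,14), (14,16), (14,20), (23,24).
Pick (0,2); next start ≥ 2 → (4,10); next start ≥ 10 → (11,13); next start ≥ 13 → (14,16); next start ≥ 16 → (23,24).
Selected: (0,2) (4,10) (11,13) (14,16) (23,24)

13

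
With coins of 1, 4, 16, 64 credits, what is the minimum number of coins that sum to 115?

7

Use the largest denomination that fits, subtract, and repeat.
115 = 1×64 + 3×16 + 3×1
Total coins = 1 + 3 + 3 = 7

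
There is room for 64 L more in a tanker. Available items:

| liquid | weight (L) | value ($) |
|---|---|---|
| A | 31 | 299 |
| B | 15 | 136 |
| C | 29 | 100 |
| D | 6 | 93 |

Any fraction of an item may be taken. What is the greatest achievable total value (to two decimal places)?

Ratios (sorted): D 15.50, A 9.65, B 9.07, C 3.45
take D (6 @ 93); take A (31 @ 299); take B (15 @ 136); take 12/29 of C → 41.38. Capacity used 64/64.
Total value = 569.38

569.38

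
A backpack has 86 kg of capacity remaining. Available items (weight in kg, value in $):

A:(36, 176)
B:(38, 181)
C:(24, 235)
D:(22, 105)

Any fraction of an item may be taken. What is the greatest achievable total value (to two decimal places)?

535.05

Ratios (sorted): C 9.79, A 4.89, D 4.77, B 4.76
take C (24 @ 235); take A (36 @ 176); take D (22 @ 105); take 4/38 of B → 19.05. Capacity used 86/86.
Total value = 535.05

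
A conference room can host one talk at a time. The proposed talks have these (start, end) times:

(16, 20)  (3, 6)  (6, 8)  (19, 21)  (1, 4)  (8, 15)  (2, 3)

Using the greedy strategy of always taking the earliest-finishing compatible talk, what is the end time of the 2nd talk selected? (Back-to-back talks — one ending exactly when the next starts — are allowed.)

6

Order by finish time; keep every interval that doesn't clash with the previous kept one.
Sorted by end: (2,3)  (1,4)  (3,6)  (6,8)  (8,15)  (16,20)  (19,21)
take (2,3); take (3,6); take (6,8); take (8,15); take (16,20); skip (19,21).
Selected: (2,3) (3,6) (6,8) (8,15) (16,20)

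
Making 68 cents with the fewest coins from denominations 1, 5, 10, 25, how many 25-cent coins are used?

Greedy: take as many of the largest coin as possible, then repeat with the remainder.
68 − 2×25→18 − 1×10→8 − 1×5→3 − 3×1→0
Count of 25: 2

2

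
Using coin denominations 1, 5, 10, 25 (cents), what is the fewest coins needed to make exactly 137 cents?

Use the largest denomination that fits, subtract, and repeat.
137 − 5×25→12 − 1×10→2 − 2×1→0
Total coins = 5 + 1 + 2 = 8

8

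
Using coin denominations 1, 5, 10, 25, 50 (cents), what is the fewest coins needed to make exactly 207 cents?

207 − 4×50→7 − 1×5→2 − 2×1→0
Total coins = 4 + 1 + 2 = 7

7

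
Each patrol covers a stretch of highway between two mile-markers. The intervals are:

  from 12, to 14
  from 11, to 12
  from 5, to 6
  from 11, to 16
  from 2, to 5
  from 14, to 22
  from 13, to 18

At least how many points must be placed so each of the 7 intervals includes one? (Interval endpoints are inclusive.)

Sort by right endpoint; whenever an interval is uncovered, place a point at its right end.
Sorted: [2,5] [5,6] [11,12] [12,14] [11,16] [13,18] [14,22]
{[2,5],[5,6]} hit by 5; {[11,12],[12,14],[11,16]} hit by 12; {[13,18],[14,22]} hit by 18.
Points: 5, 12, 18 (3 total).

3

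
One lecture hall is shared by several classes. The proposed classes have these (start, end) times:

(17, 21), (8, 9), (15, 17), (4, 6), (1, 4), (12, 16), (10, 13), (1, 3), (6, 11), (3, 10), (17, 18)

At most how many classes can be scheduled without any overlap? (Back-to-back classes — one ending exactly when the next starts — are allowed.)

6

Sorted by end: (1,3)  (1,4)  (4,6)  (8,9)  (3,10)  (6,11)  (10,13)  (12,16)  (15,17)  (17,18)  (17,21)
take (1,3); take (4,6); take (8,9); take (10,13); take (15,17); take (17,18); skip (17,21).
Selected 6 classes.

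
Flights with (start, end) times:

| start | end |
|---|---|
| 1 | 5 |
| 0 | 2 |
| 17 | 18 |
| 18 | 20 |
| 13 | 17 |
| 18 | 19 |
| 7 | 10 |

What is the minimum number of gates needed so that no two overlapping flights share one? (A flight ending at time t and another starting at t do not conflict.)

2

Events (time:±→running): 0:+→1 1:+→2 … peak 2.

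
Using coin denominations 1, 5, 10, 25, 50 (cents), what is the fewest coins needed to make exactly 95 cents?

Greedy: take as many of the largest coin as possible, then repeat with the remainder.
95 = 1×50 + 1×25 + 2×10
Total coins = 1 + 1 + 2 = 4

4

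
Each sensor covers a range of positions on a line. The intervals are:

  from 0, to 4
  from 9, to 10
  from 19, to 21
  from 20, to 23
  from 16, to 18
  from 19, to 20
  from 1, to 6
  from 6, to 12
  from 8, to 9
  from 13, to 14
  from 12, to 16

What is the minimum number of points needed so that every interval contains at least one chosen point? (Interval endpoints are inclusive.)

Sort by right endpoint; whenever an interval is uncovered, place a point at its right end.
Sorted: [0,4] [1,6] [8,9] [9,10] [6,12] [13,14] [12,16] [16,18] [19,20] [19,21] [20,23]
{[0,4],[1,6]} hit by 4; {[8,9],[9,10],[6,12]} hit by 9; {[13,14],[12,16]} hit by 14; {[16,18]} hit by 18; {[19,20],[19,21],[20,23]} hit by 20.
Points: 4, 9, 14, 18, 20 (5 total).

5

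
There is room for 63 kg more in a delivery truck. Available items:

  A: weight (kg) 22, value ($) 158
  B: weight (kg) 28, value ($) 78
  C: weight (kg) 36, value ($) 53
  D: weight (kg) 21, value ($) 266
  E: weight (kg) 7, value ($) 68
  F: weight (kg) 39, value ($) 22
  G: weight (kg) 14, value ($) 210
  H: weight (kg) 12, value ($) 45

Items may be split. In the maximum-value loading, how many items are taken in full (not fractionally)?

3

Ratios (sorted): G 15.00, D 12.67, E 9.71, A 7.18, H 3.75, B 2.79, C 1.47, F 0.56
take G (14 @ 210); take D (21 @ 266); take E (7 @ 68); take 21/22 of A → 150.82. Capacity used 63/63.
3 item(s) taken whole; one partial (take 21/22 of A).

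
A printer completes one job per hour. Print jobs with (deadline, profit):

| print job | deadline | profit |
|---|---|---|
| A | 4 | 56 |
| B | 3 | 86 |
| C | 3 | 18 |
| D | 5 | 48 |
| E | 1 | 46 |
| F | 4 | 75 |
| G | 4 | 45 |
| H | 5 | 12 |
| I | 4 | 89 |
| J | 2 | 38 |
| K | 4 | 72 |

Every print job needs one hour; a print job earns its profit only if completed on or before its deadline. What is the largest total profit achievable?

370

Take jobs in profit order; each goes to the latest open slot no later than its deadline.
Profit order: I=89 B=86 F=75 K=72 A=56 D=48 E=46 G=45 J=38 C=18 H=12
Assign: I→slot 4, B→slot 3, F→slot 2, K→slot 1, A skipped, D→slot 5, E skipped, G skipped, J skipped, C skipped, H skipped.
Slots: [1:K] [2:F] [3:B] [4:I] [5:D]
Profit = 72 + 75 + 86 + 89 + 48 = 370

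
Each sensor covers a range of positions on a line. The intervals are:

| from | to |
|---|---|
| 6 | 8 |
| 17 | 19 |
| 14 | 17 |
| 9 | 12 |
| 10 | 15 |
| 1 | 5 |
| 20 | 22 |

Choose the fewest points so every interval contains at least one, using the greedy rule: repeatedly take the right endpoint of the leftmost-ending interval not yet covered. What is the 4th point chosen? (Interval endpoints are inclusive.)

17

Process intervals by earliest right end; each time one isn't hit yet, stab at its right endpoint.
By right end: [1,5]  [6,8]  [9,12]  [10,15]  [14,17]  [17,19]  [20,22]
[1,5] uncovered → point at 5; [6,8] uncovered → point at 8; [9,12] uncovered → point at 12; [14,17] uncovered → point at 17; [20,22] uncovered → point at 22.
Points: 5, 8, 12, 17, 22 (5 total).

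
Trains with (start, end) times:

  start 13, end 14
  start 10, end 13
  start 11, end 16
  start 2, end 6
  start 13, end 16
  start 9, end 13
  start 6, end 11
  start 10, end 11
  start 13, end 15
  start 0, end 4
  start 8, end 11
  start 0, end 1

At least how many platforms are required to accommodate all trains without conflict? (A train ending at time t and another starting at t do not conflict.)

starts: [0, 0, 2, 6, 8, 9, 10, 10, 11, 13, 13, 13]
ends:   [1, 4, 6, 11, 11, 11, 13, 13, 14, 15, 16, 16]
s0→1 s0→2 e1→1 s2→2 e4→1 e6→0 s6→1 s8→2 s9→3 s10→4 s10→5  — peak 5.

5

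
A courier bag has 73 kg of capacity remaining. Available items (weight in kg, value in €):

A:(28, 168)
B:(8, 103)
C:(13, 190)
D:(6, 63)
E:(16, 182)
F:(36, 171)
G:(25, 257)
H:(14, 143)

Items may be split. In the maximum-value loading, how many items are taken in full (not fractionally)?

Sort by value per unit weight and fill in that order.
Order: C (190/13=14.62) > B (103/8=12.88) > E (182/16=11.38) > D (63/6=10.50) > G (257/25=10.28) > H (143/14=10.21) > A (168/28=6.00) > F (171/36=4.75)
Fill: take C (13 @ 190) → take B (8 @ 103) → take E (16 @ 182) → take D (6 @ 63) → take G (25 @ 257) → take 5/14 of H → 51.07; 73/73 used.
5 item(s) taken whole; one partial (take 5/14 of H).

5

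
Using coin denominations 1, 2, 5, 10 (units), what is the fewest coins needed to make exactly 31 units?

4

Use the largest denomination that fits, subtract, and repeat.
31 − 3×10→1 − 1×1→0
Total coins = 3 + 1 = 4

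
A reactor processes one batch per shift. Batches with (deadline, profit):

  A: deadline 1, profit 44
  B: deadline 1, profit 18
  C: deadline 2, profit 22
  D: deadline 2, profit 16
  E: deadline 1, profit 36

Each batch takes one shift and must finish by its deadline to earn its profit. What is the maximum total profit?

66

Profit order: A=44 E=36 C=22 B=18 D=16
Assign: A→slot 1, E skipped, C→slot 2, B skipped, D skipped.
Slots: [1:A] [2:C]
Profit = 44 + 22 = 66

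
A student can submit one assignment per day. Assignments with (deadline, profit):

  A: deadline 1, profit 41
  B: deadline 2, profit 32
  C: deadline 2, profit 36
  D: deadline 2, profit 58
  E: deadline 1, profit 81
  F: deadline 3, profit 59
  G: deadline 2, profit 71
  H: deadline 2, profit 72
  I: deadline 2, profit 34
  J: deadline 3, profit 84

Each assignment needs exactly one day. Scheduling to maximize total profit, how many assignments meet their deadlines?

Sort by profit descending; place each in the latest free slot ≤ its deadline.
Profit order: J=84 E=81 H=72 G=71 F=59 D=58 A=41 C=36 I=34 B=32
Assign: J→slot 3, E→slot 1, H→slot 2, G skipped, F skipped, D skipped, A skipped, C skipped, I skipped, B skipped.
Slots: [1:E] [2:H] [3:J]
3 of 10 scheduled.

3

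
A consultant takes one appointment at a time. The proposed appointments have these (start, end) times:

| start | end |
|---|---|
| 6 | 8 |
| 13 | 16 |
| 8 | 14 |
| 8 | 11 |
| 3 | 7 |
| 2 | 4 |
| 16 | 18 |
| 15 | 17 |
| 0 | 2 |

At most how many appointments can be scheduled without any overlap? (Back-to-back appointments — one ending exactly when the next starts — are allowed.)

6

Sorted by end: (0,2)  (2,4)  (3,7)  (6,8)  (8,11)  (8,14)  (13,16)  (15,17)  (16,18)
take (0,2); take (2,4); take (6,8); take (8,11); skip (8,14); take (13,16); take (16,18).
Selected 6 appointments.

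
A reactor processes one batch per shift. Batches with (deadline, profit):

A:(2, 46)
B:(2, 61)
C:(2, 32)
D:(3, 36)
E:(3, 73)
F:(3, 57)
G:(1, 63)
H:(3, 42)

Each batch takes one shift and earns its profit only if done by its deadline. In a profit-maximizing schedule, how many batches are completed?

3

Take jobs in profit order; each goes to the latest open slot no later than its deadline.
By profit: E(d3,73), G(d1,63), B(d2,61), F(d3,57), A(d2,46), H(d3,42), D(d3,36), C(d2,32)
E→slot 3; G→slot 1; B→slot 2; F skipped; A skipped; H skipped; D skipped; C skipped.
3 of 8 scheduled.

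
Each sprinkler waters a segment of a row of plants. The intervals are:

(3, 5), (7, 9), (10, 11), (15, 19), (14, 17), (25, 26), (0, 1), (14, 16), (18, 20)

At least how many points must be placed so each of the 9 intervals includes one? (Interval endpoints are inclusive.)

Process intervals by earliest right end; each time one isn't hit yet, stab at its right endpoint.
Sorted: [0,1] [3,5] [7,9] [10,11] [14,16] [14,17] [15,19] [18,20] [25,26]
{[0,1]} hit by 1; {[3,5]} hit by 5; {[7,9]} hit by 9; {[10,11]} hit by 11; {[14,16],[14,17],[15,19]} hit by 16; {[18,20]} hit by 20; {[25,26]} hit by 26.
Points: 1, 5, 9, 11, 16, 20, 26 (7 total).

7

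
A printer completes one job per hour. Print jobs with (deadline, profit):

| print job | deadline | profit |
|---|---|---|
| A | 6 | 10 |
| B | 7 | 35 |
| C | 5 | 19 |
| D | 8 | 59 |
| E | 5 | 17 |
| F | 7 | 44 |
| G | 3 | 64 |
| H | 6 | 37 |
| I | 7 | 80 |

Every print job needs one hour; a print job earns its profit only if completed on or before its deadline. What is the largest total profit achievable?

355

Profit order: I=80 G=64 D=59 F=44 H=37 B=35 C=19 E=17 A=10
Assign: I→slot 7, G→slot 3, D→slot 8, F→slot 6, H→slot 5, B→slot 4, C→slot 2, E→slot 1, A skipped.
Slots: [1:E] [2:C] [3:G] [4:B] [5:H] [6:F] [7:I] [8:D]
Profit = 17 + 19 + 64 + 35 + 37 + 44 + 80 + 59 = 355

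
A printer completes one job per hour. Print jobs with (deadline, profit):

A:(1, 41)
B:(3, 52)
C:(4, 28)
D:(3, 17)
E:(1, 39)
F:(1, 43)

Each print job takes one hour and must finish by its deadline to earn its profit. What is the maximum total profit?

By profit: B(d3,52), F(d1,43), A(d1,41), E(d1,39), C(d4,28), D(d3,17)
B→slot 3; F→slot 1; A skipped; E skipped; C→slot 4; D→slot 2.
Profit = 43 + 17 + 52 + 28 = 140

140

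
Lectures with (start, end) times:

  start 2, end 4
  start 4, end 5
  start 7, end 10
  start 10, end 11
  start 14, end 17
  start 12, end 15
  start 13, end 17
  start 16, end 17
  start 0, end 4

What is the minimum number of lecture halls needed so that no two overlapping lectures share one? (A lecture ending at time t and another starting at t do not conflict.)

Count concurrent intervals with a sweep; the peak is the room count.
Events (time:±→running): 0:+→1 2:+→2 4:-→1 4:-→0 4:+→1 5:-→0 7:+→1 10:-→0 10:+→1 11:-→0 12:+→1 13:+→2 14:+→3 … peak 3.

3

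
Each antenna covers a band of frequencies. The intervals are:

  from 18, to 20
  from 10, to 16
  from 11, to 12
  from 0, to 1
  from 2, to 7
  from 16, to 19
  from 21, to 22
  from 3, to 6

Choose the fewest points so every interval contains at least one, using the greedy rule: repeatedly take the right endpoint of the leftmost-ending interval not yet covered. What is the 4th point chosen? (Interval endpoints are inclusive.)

19

Sort by right endpoint; whenever an interval is uncovered, place a point at its right end.
Sorted: [0,1] [3,6] [2,7] [11,12] [10,16] [16,19] [18,20] [21,22]
{[0,1]} hit by 1; {[3,6],[2,7]} hit by 6; {[11,12],[10,16]} hit by 12; {[16,19],[18,20]} hit by 19; {[21,22]} hit by 22.
Points: 1, 6, 12, 19, 22 (5 total).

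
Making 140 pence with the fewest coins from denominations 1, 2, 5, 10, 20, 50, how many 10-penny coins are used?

Use the largest denomination that fits, subtract, and repeat.
140 − 2×50→40 − 2×20→0
Count of 10: 0

0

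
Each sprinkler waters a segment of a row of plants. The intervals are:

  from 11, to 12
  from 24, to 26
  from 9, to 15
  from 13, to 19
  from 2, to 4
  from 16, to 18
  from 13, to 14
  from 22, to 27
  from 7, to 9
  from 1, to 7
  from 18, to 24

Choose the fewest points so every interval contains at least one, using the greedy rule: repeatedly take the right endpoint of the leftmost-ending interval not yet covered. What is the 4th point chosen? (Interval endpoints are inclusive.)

14

Process intervals by earliest right end; each time one isn't hit yet, stab at its right endpoint.
By right end: [2,4]  [1,7]  [7,9]  [11,12]  [13,14]  [9,15]  [16,18]  [13,19]  [18,24]  [24,26]  [22,27]
[2,4] uncovered → point at 4; [7,9] uncovered → point at 9; [11,12] uncovered → point at 12; [13,14] uncovered → point at 14; [16,18] uncovered → point at 18; [24,26] uncovered → point at 26.
Points: 4, 9, 12, 14, 18, 26 (6 total).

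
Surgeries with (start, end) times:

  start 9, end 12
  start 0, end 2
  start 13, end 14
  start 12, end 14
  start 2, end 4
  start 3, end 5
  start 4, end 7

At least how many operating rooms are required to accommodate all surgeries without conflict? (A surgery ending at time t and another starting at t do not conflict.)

2

Events (time:±→running): 0:+→1 2:-→0 2:+→1 3:+→2 … peak 2.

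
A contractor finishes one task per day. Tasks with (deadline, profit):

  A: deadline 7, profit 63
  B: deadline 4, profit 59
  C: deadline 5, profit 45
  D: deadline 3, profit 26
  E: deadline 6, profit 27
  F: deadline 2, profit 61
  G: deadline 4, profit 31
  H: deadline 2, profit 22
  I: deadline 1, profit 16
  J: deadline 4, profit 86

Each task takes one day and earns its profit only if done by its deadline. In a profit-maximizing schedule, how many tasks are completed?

Sort by profit descending; place each in the latest free slot ≤ its deadline.
By profit: J(d4,86), A(d7,63), F(d2,61), B(d4,59), C(d5,45), G(d4,31), E(d6,27), D(d3,26), H(d2,22), I(d1,16)
J→slot 4; A→slot 7; F→slot 2; B→slot 3; C→slot 5; G→slot 1; E→slot 6; D skipped; H skipped; I skipped.
7 of 10 scheduled.

7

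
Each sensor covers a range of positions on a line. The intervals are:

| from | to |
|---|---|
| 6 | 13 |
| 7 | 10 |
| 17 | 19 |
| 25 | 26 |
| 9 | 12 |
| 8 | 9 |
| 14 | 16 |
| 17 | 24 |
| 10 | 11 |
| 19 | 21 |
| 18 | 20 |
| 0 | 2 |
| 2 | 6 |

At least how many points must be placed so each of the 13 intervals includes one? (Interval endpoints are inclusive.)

Sort by right endpoint; whenever an interval is uncovered, place a point at its right end.
By right end: [0,2]  [2,6]  [8,9]  [7,10]  [10,11]  [9,12]  [6,13]  [14,16]  [17,19]  [18,20]  [19,21]  [17,24]  [25,26]
[0,2] uncovered → point at 2; [8,9] uncovered → point at 9; [10,11] uncovered → point at 11; [14,16] uncovered → point at 16; [17,19] uncovered → point at 19; [25,26] uncovered → point at 26.
Points: 2, 9, 11, 16, 19, 26 (6 total).

6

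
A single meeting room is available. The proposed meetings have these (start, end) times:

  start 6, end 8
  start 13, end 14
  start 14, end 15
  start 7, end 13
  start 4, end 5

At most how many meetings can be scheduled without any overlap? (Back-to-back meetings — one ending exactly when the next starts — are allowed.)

4

Sorted by end: (4,5)  (6,8)  (7,13)  (13,14)  (14,15)
take (4,5); take (6,8); take (13,14); take (14,15).
Selected 4 meetings.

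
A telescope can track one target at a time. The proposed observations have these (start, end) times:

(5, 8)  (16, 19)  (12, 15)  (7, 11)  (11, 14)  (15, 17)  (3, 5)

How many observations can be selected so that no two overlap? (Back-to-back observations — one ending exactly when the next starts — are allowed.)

By end time: (3,5), (5,8), (7,11), (11,14), (12,15), (15,17), (16,19).
Pick (3,5); next start ≥ 5 → (5,8); next start ≥ 8 → (11,14); next start ≥ 14 → (15,17).
Selected 4 observations.

4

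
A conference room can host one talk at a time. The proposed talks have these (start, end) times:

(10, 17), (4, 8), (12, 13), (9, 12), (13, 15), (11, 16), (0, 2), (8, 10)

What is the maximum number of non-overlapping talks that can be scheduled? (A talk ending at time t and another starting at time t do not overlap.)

5

Order by finish time; keep every interval that doesn't clash with the previous kept one.
By end time: (0,2), (4,8), (8,10), (9,12), (12,13), (13,15), (11,16), (10,17).
Pick (0,2); next start ≥ 2 → (4,8); next start ≥ 8 → (8,10); next start ≥ 10 → (12,13); next start ≥ 13 → (13,15).
Selected 5 talks.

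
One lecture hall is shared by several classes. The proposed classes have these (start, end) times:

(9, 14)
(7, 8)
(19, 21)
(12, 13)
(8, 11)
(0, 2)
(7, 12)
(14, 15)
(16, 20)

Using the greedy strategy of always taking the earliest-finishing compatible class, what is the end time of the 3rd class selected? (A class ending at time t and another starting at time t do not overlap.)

11

By end time: (0,2), (7,8), (8,11), (7,12), (12,13), (9,14), (14,15), (16,20), (19,21).
Pick (0,2); next start ≥ 2 → (7,8); next start ≥ 8 → (8,11); next start ≥ 11 → (12,13); next start ≥ 13 → (14,15); next start ≥ 15 → (16,20).
Selected: (0,2) (7,8) (8,11) (12,13) (14,15) (16,20)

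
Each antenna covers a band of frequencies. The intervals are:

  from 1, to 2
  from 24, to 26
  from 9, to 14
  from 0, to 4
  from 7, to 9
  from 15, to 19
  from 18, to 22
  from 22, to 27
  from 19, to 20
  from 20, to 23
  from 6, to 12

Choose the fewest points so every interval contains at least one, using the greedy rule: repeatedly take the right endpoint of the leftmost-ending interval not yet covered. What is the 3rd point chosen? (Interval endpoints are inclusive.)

19

Process intervals by earliest right end; each time one isn't hit yet, stab at its right endpoint.
Sorted: [1,2] [0,4] [7,9] [6,12] [9,14] [15,19] [19,20] [18,22] [20,23] [24,26] [22,27]
{[1,2],[0,4]} hit by 2; {[7,9],[6,12],[9,14]} hit by 9; {[15,19],[19,20],[18,22]} hit by 19; {[20,23]} hit by 23; {[24,26],[22,27]} hit by 26.
Points: 2, 9, 19, 23, 26 (5 total).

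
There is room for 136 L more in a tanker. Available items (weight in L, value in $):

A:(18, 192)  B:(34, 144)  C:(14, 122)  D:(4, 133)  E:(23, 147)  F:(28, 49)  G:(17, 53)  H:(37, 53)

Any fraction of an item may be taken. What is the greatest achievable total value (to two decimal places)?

Greedy by value/weight ratio, highest first.
Order: D (133/4=33.25) > A (192/18=10.67) > C (122/14=8.71) > E (147/23=6.39) > B (144/34=4.24) > G (53/17=3.12) > F (49/28=1.75) > H (53/37=1.43)
Fill: take D (4 @ 133) → take A (18 @ 192) → take C (14 @ 122) → take E (23 @ 147) → take B (34 @ 144) → take G (17 @ 53) → take 26/28 of F → 45.50; 136/136 used.
Total value = 836.50

836.50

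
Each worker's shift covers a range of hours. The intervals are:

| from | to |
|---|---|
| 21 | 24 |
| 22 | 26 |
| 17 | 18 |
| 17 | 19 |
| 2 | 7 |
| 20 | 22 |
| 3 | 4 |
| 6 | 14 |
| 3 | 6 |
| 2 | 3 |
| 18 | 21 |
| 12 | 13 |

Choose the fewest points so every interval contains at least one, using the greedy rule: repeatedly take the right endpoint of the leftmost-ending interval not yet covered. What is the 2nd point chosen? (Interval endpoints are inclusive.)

Sort by right endpoint; whenever an interval is uncovered, place a point at its right end.
Sorted: [2,3] [3,4] [3,6] [2,7] [12,13] [6,14] [17,18] [17,19] [18,21] [20,22] [21,24] [22,26]
{[2,3],[3,4],[3,6],[2,7]} hit by 3; {[12,13],[6,14]} hit by 13; {[17,18],[17,19],[18,21]} hit by 18; {[20,22],[21,24],[22,26]} hit by 22.
Points: 3, 13, 18, 22 (4 total).

13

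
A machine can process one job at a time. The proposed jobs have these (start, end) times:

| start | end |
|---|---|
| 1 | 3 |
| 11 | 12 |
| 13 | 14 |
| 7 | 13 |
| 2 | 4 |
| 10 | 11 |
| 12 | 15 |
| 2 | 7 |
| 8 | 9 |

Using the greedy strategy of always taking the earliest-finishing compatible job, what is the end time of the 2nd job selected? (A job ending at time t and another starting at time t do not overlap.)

Order by finish time; keep every interval that doesn't clash with the previous kept one.
Sorted by end: (1,3)  (2,4)  (2,7)  (8,9)  (10,11)  (11,12)  (7,13)  (13,14)  (12,15)
take (1,3); take (8,9); take (10,11); take (11,12); take (13,14).
Selected: (1,3) (8,9) (10,11) (11,12) (13,14)

9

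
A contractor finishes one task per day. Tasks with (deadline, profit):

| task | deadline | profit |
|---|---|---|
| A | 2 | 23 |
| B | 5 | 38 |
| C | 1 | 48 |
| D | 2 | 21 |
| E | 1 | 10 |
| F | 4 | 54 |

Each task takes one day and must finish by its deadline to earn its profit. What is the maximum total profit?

Sort by profit descending; place each in the latest free slot ≤ its deadline.
Profit order: F=54 C=48 B=38 A=23 D=21 E=10
Assign: F→slot 4, C→slot 1, B→slot 5, A→slot 2, D skipped, E skipped.
Slots: [1:C] [2:A] [4:F] [5:B]
Profit = 48 + 23 + 54 + 38 = 163

163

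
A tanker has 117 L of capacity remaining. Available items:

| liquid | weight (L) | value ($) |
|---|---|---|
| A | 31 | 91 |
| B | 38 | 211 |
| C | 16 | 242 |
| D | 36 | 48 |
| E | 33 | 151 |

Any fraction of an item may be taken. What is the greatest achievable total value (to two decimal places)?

Order: C (242/16=15.12) > B (211/38=5.55) > E (151/33=4.58) > A (91/31=2.94) > D (48/36=1.33)
Fill: take C (16 @ 242) → take B (38 @ 211) → take E (33 @ 151) → take 30/31 of A → 88.06; 117/117 used.
Total value = 692.06

692.06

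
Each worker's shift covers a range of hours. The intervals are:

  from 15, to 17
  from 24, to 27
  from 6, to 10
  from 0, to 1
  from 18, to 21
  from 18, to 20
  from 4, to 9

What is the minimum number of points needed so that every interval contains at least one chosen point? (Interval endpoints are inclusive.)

Sorted: [0,1] [4,9] [6,10] [15,17] [18,20] [18,21] [24,27]
{[0,1]} hit by 1; {[4,9],[6,10]} hit by 9; {[15,17]} hit by 17; {[18,20],[18,21]} hit by 20; {[24,27]} hit by 27.
Points: 1, 9, 17, 20, 27 (5 total).

5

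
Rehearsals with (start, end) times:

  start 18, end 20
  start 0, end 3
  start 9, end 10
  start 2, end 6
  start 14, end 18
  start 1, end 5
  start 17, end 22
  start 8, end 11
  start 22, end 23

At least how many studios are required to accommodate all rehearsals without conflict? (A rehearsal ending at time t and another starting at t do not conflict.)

3

Count concurrent intervals with a sweep; the peak is the room count.
Events (time:±→running): 0:+→1 1:+→2 2:+→3 … peak 3.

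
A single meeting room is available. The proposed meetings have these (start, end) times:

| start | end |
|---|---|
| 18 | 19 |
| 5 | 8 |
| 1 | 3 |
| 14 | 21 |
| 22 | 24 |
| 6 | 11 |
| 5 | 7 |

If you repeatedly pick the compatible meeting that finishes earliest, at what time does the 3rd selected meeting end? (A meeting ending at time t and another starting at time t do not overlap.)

Order by finish time; keep every interval that doesn't clash with the previous kept one.
Sorted by end: (1,3)  (5,7)  (5,8)  (6,11)  (18,19)  (14,21)  (22,24)
take (1,3); take (5,7); take (18,19); take (22,24).
Selected: (1,3) (5,7) (18,19) (22,24)

19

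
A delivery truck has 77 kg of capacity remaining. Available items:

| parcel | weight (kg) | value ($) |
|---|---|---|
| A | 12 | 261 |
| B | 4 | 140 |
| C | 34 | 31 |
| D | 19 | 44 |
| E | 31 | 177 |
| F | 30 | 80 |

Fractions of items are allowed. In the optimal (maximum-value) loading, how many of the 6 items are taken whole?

4

Greedy by value/weight ratio, highest first.
Ratios (sorted): B 35.00, A 21.75, E 5.71, F 2.67, D 2.32, C 0.91
take B (4 @ 140); take A (12 @ 261); take E (31 @ 177); take F (30 @ 80). Capacity used 77/77.
4 item(s) taken whole.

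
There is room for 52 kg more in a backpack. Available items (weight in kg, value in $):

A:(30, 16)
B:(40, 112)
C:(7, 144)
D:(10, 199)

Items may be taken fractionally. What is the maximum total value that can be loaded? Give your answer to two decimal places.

Greedy by value/weight ratio, highest first.
Order: C (144/7=20.57) > D (199/10=19.90) > B (112/40=2.80) > A (16/30=0.53)
Fill: take C (7 @ 144) → take D (10 @ 199) → take 35/40 of B → 98.00; 52/52 used.
Total value = 441.00

441.00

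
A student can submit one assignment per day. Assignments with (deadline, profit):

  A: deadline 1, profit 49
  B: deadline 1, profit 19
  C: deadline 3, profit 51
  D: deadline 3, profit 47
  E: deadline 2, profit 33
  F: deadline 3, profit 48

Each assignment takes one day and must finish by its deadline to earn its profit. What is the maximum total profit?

148

By profit: C(d3,51), A(d1,49), F(d3,48), D(d3,47), E(d2,33), B(d1,19)
C→slot 3; A→slot 1; F→slot 2; D skipped; E skipped; B skipped.
Profit = 49 + 48 + 51 = 148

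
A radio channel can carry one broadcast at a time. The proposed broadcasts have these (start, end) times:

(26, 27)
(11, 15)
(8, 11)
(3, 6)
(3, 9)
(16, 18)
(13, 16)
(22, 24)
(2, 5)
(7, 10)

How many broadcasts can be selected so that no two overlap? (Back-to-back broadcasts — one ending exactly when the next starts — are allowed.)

6

Sort by end time and greedily take each interval whose start is ≥ the last chosen end.
By end time: (2,5), (3,6), (3,9), (7,10), (8,11), (11,15), (13,16), (16,18), (22,24), (26,27).
Pick (2,5); next start ≥ 5 → (7,10); next start ≥ 10 → (11,15); next start ≥ 15 → (16,18); next start ≥ 18 → (22,24); next start ≥ 24 → (26,27).
Selected 6 broadcasts.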